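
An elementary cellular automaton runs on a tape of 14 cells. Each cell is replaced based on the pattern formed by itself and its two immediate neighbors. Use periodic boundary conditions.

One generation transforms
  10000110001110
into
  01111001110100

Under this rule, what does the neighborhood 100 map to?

At position 1 the neighborhood is 100; the next row has 1 there.

1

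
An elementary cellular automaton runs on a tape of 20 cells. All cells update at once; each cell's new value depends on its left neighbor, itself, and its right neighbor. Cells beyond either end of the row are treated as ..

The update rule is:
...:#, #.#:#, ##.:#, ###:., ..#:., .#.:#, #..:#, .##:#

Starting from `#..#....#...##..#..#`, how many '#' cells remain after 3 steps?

11

##.####.###.###.##.#
####..###.###.######
#..##.#.###.###....#
count of #: 11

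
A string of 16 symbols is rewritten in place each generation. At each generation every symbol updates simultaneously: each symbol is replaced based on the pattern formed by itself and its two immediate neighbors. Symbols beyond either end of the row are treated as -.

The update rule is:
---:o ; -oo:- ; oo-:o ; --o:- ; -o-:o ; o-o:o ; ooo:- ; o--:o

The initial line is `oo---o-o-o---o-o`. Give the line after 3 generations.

oo--oooooo--oo-o

-ooo-ooooooo-ooo
---oo------oo--o
oo--oooooo--oo-o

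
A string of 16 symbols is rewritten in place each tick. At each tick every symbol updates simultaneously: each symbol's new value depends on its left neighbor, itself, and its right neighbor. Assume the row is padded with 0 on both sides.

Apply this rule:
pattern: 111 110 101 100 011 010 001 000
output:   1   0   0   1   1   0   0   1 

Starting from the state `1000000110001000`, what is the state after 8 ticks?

0111110101100111
0111100001010110
0111011100000101
0110011011110000
0101010011101111
0000001011001110
1111100010101101
1111011000001000

1111011000001000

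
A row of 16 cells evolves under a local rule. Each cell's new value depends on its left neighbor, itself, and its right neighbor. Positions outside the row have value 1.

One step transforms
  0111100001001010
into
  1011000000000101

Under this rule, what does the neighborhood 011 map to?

0

At position 1 the neighborhood is 011; the next row has 0 there.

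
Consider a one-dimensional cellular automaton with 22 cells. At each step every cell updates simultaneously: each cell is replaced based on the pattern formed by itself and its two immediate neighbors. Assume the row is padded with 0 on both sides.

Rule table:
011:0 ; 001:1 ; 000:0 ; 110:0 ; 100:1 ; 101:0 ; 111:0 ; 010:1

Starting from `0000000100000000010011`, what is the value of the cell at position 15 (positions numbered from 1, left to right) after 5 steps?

0000001110000000111100
0000010001000001000010
0000111011100011100111
0001000000010100011000
0011100000110110100100
position 15 holds 1

1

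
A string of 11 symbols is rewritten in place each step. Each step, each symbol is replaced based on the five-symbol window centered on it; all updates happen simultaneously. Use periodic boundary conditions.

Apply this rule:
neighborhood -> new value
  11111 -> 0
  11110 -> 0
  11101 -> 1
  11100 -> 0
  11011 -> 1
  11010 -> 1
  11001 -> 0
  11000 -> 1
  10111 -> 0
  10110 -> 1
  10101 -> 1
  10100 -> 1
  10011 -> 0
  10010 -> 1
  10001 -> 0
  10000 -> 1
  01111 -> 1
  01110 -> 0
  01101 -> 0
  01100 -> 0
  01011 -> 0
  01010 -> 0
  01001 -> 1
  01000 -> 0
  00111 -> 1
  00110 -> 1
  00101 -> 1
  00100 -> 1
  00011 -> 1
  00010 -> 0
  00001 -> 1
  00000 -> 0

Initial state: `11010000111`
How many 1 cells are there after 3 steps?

6

step 1: 01110111110
step 2: 01011010000
step 3: 01010110101
count of 1: 6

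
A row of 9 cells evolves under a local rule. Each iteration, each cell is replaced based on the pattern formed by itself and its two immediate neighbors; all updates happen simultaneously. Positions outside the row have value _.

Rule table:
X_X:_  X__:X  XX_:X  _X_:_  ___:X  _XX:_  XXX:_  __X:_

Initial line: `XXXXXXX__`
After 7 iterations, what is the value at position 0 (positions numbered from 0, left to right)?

_

______XXX
XXXXX___X
____XXX__
XXX___XXX
__XXX___X
X___XXX__
_XX___XXX
position 0 holds _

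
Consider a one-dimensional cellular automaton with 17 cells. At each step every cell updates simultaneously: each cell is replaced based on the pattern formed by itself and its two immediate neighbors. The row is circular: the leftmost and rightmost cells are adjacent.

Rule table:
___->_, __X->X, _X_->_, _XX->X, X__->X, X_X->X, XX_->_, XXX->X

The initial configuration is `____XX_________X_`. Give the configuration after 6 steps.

___XX_X_______X_X
X_XX_X_X_____X_X_
_XX_X_X_X___X_X_X
XX_X_X_X_X_X_X_X_
X_X_X_X_X_X_X_X_X
_X_X_X_X_X_X_X_XX

_X_X_X_X_X_X_X_XX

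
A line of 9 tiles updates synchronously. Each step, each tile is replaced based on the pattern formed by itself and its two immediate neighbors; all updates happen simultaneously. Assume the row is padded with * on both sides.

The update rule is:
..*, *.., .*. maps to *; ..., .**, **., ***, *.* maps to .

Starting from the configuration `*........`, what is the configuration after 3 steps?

.*......*
.**....*.
...*..**.

...*..**.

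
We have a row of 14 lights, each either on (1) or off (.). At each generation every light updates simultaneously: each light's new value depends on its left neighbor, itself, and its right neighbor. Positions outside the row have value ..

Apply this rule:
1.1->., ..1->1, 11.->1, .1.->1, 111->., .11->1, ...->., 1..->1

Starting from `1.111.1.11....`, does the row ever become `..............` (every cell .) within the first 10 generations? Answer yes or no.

no

1.1.1.1.111...
1.1.1.1.1.11..
1.1.1.1.1.111.
1.1.1.1.1.1.11
1.1.1.1.1.1.11  (fixed point — unchanged through generation 10)
generation 10 is 1.1.1.1.1.1.11, still not uniform .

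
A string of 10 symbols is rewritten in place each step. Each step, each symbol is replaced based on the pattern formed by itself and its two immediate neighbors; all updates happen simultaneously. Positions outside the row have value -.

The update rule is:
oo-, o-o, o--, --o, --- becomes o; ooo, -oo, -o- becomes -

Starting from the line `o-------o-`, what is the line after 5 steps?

-ooooooo-o
o------oo-
-oooooo-oo
o-----oo-o
-ooooo-oo-

-ooooo-oo-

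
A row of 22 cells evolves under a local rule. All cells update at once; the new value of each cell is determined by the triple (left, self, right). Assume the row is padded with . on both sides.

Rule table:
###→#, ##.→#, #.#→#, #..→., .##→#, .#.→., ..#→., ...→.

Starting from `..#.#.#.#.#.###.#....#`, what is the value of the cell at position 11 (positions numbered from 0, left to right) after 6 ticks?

...#.#.#.#.#####......
....#.#.#.######......
.....#.#.#######......
......#.########......
.......#########......
.......#########......
position 11 holds #

#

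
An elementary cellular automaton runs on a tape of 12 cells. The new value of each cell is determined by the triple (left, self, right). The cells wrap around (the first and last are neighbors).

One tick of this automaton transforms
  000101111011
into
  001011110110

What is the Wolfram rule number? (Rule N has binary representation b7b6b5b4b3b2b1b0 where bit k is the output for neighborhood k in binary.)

position 6: 111 → 1  (bit 7 = 1)
position 8: 110 → 0  (bit 6 = 0)
position 4: 101 → 1  (bit 5 = 1)
position 0: 100 → 0  (bit 4 = 0)
position 5: 011 → 1  (bit 3 = 1)
position 3: 010 → 0  (bit 2 = 0)
position 2: 001 → 1  (bit 1 = 1)
position 1: 000 → 0  (bit 0 = 0)
bits b7..b0 = 10101010 = 170

170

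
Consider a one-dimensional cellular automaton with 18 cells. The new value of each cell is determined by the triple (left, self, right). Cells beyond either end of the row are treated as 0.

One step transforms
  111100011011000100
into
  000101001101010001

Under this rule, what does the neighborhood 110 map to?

At position 3 the neighborhood is 110; the next row has 1 there.

1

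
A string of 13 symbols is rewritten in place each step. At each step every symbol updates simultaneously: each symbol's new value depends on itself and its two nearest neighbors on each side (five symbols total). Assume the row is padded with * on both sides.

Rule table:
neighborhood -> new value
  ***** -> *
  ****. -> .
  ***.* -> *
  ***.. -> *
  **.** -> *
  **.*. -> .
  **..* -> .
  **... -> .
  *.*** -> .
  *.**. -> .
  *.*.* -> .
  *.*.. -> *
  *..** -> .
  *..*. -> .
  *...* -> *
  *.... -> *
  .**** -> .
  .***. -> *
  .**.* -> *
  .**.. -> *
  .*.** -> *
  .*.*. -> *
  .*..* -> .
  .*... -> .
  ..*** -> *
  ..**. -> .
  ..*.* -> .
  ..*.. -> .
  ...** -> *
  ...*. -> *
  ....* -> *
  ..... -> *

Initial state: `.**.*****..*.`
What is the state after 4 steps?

..*.*.**.*..*

*.**..*.*...*
**.*...**.***
.*.*.**.**..*
..*.*.**.*..*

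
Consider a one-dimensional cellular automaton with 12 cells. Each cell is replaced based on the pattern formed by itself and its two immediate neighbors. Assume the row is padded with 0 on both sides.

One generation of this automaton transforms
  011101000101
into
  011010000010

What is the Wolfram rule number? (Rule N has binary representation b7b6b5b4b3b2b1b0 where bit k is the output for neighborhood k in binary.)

position 2: 111 → 1  (bit 7 = 1)
position 3: 110 → 0  (bit 6 = 0)
position 4: 101 → 1  (bit 5 = 1)
position 6: 100 → 0  (bit 4 = 0)
position 1: 011 → 1  (bit 3 = 1)
position 5: 010 → 0  (bit 2 = 0)
position 0: 001 → 0  (bit 1 = 0)
position 7: 000 → 0  (bit 0 = 0)
bits b7..b0 = 10101000 = 168

168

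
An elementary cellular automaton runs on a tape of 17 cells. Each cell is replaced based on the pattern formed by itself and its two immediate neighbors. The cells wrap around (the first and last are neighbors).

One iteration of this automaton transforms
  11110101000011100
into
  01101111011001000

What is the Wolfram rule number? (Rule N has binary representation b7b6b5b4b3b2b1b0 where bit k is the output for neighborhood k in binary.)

position 1: 111 → 1  (bit 7 = 1)
position 3: 110 → 0  (bit 6 = 0)
position 4: 101 → 1  (bit 5 = 1)
position 8: 100 → 0  (bit 4 = 0)
position 0: 011 → 0  (bit 3 = 0)
position 5: 010 → 1  (bit 2 = 1)
position 11: 001 → 0  (bit 1 = 0)
position 9: 000 → 1  (bit 0 = 1)
bits b7..b0 = 10100101 = 165

165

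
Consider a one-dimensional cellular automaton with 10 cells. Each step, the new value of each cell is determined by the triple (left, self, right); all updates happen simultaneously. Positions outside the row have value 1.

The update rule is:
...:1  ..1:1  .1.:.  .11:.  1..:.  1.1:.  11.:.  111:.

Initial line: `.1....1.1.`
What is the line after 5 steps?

...111....
.11....111
....111...
.111....11
.....111..

.....111..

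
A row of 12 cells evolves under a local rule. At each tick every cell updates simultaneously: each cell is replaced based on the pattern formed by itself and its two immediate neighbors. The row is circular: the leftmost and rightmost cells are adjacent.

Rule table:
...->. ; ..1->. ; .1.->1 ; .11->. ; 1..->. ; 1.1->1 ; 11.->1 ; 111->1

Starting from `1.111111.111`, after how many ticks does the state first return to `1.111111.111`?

12

tick 1: 11.111111.11
tick 2: 111.111111.1
tick 3: 1111.111111.
tick 4: .1111.111111
tick 5: 1.1111.11111
tick 6: 11.1111.1111
tick 7: 111.1111.111
tick 8: 1111.1111.11
tick 9: 11111.1111.1
tick 10: 111111.1111.
tick 11: .111111.1111
tick 12: 1.111111.111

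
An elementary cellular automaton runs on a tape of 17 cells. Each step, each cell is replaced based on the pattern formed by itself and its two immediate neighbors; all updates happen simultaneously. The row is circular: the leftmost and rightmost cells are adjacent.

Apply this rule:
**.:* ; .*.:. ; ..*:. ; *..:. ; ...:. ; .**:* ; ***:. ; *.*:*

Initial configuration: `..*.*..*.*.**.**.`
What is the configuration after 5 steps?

...*....*.******.
.........**....*.
.........**......
.........**......  (fixed point — unchanged through step 5)

.........**......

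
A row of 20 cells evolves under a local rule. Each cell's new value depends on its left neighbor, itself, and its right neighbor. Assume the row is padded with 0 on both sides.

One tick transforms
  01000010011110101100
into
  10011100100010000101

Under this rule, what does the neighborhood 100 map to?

At position 2 the neighborhood is 100; the next row has 0 there.

0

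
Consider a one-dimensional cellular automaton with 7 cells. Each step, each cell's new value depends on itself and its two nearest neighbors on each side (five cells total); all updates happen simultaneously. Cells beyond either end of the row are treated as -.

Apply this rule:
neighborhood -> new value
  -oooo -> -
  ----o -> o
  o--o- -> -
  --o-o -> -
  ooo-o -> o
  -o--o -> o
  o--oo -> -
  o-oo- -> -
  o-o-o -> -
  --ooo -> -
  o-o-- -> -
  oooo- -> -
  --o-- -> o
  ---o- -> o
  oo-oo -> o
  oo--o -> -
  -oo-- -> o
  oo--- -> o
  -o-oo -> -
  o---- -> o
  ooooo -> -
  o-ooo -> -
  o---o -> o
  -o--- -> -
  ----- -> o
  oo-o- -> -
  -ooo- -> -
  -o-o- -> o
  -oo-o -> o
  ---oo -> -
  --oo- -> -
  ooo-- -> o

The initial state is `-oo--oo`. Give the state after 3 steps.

--oo--o

--o---o
ooo-ooo
--oo--o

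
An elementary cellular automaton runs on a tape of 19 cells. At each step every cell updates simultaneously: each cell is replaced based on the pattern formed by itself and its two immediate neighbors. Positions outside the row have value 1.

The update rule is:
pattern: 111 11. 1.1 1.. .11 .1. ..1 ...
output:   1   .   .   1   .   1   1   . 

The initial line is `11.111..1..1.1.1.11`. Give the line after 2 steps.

.1.11..1111..1.111.

step 1: 1...1.111111.1.1..1
step 2: .1.11..1111..1.111.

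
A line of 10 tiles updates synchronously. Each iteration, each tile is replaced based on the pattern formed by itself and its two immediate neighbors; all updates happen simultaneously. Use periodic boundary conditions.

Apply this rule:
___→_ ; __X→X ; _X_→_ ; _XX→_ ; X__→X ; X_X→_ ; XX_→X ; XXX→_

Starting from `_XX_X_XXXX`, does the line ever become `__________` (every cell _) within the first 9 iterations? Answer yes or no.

__X______X
XX_X____X_
_X__X__X__
X_XX_XX_X_
___X__X___
__X_XX_X__
_X___X__X_
X_X_X_XX_X
X______X__
iteration 9 is X______X__, still not uniform _

no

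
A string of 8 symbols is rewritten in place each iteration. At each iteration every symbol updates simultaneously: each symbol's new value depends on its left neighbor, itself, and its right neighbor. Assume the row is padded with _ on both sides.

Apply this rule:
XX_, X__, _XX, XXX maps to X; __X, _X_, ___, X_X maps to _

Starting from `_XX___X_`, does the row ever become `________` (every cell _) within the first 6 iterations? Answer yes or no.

no

_XXX___X
_XXXX___
_XXXXX__
_XXXXXX_
_XXXXXXX
_XXXXXXX
iteration 6 is _XXXXXXX, still not uniform _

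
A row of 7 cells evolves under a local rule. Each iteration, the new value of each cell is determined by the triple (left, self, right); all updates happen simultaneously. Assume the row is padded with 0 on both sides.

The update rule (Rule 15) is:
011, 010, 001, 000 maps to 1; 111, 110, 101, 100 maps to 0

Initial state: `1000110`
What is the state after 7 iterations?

iteration 1: 1011100
iteration 2: 1010001
iteration 3: 1010111
iteration 4: 1010100
iteration 5: 1010101
iteration 6: 1010101  (fixed point — unchanged through iteration 7)

1010101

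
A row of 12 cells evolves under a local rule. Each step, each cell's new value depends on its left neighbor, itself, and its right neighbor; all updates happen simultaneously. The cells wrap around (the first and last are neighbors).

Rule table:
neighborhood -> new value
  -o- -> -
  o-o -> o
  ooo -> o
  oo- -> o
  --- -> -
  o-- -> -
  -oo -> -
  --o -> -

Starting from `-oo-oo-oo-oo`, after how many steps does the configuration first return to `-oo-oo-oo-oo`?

3

o-oo-oo-oo-o
oo-oo-oo-oo-
-oo-oo-oo-oo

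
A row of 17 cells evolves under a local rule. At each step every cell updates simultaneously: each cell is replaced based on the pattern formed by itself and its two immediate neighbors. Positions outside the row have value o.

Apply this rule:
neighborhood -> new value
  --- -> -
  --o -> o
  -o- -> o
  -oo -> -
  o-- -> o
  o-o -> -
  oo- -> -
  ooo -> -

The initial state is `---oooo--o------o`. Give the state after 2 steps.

o-o----oooo----o-
--oo--o----o--oo-

--oo--o----o--oo-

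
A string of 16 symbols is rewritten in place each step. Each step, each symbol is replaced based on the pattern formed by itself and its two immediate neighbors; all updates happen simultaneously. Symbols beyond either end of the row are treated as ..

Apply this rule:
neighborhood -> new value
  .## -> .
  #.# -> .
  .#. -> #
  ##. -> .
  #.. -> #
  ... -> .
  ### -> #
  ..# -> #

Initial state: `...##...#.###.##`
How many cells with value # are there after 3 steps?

9

..#..#.##..#....
.#####...####...
#.###.#.#.##.#..
count of #: 9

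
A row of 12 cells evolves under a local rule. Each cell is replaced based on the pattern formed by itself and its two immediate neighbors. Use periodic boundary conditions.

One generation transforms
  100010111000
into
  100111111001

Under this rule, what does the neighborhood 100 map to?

At position 1 the neighborhood is 100; the next row has 0 there.

0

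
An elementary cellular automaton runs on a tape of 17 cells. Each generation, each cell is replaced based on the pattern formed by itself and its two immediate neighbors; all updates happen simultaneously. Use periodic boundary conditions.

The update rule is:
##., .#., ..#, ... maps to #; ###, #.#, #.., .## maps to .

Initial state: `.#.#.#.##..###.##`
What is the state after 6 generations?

.#.#.#.##.#.##.##

.#.#.#..#.#..#..#
.#.#.#.##.#.##.##
.#.#.#..#.#..#..#  (repeats generation 1; period 2)
generation 6: .#.#.#.##.#.##.##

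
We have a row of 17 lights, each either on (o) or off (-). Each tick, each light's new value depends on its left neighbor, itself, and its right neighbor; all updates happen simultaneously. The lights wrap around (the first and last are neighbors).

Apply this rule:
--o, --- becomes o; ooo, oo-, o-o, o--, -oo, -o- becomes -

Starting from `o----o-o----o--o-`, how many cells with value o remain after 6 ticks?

--ooo----ooo--o--
oo----ooo----o--o
---ooo----ooo--o-
ooo----ooo----o--
----ooo----ooo--o
-ooo----ooo----o-
count of o: 7

7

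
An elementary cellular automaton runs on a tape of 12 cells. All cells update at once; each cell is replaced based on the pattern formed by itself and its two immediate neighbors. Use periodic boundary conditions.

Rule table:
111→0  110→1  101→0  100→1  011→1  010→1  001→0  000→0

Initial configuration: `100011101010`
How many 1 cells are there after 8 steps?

110010101010
111010101010
101010101010
101010101010  (fixed point — unchanged through step 8)
count of 1: 6

6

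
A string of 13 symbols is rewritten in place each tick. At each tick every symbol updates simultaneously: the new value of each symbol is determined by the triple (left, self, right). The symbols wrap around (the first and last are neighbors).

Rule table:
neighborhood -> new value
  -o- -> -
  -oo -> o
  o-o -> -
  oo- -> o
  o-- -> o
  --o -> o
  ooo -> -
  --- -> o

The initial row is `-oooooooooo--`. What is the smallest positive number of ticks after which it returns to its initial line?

tick 1: oo--------ooo
tick 2: -oooooooooo--

2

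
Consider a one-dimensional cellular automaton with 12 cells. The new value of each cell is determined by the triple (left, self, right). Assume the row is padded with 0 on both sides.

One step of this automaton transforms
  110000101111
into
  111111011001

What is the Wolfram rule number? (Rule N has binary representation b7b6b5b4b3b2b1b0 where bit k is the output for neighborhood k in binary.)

position 9: 111 → 0  (bit 7 = 0)
position 1: 110 → 1  (bit 6 = 1)
position 7: 101 → 1  (bit 5 = 1)
position 2: 100 → 1  (bit 4 = 1)
position 0: 011 → 1  (bit 3 = 1)
position 6: 010 → 0  (bit 2 = 0)
position 5: 001 → 1  (bit 1 = 1)
position 3: 000 → 1  (bit 0 = 1)
bits b7..b0 = 01111011 = 123

123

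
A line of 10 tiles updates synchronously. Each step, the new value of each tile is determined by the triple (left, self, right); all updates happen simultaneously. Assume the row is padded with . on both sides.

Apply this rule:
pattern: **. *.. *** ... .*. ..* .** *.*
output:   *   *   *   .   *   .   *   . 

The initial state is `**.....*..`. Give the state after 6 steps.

******.***

***....**.
****...***
*****..***
******.***
******.***  (fixed point — unchanged through step 6)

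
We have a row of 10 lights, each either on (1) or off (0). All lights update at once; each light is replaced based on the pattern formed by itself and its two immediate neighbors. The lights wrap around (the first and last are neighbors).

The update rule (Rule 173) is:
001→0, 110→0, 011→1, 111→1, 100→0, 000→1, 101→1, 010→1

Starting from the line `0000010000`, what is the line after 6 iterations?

1111010111
1110111111
1101111111
1011111111
0111111111
1111111110

1111111110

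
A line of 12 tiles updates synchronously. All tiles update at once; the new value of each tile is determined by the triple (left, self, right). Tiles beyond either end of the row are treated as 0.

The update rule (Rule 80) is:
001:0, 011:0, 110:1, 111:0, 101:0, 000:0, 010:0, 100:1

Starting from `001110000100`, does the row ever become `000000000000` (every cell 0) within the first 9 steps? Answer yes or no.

000011000010
000001100001
000000110000
000000011000
000000001100
000000000110
000000000011
000000000001
000000000000
all cells are 0 at step 9

yes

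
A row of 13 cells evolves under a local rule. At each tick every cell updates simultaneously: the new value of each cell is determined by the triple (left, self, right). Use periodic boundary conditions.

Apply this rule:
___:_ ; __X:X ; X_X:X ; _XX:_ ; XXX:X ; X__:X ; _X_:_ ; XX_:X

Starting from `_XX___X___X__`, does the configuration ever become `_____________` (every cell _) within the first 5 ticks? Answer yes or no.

no

X_XX_X_X_X_X_
_X_XX_X_X_X_X
X_X_XX_X_X_X_
_X_X_XX_X_X_X
X_X_X_XX_X_X_
tick 5 is X_X_X_XX_X_X_, still not uniform _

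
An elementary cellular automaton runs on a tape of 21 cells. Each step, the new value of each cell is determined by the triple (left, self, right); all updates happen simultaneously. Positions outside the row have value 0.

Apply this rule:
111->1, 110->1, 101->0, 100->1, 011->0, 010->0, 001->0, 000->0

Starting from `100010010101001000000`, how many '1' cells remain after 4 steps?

4

010001000000100100000
001000100000010010000
000100010000001001000
000010001000000100100
count of 1: 4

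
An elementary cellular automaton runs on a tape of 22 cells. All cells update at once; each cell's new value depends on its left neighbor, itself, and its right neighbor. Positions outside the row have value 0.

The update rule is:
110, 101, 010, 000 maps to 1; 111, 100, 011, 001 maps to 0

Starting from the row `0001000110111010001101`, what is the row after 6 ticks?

1100101110000001101001

1101010011001110100111
0111110001000011100001
0000010101011000101101
1111011111101010110111
0001100000111111011001
1100101110000001101001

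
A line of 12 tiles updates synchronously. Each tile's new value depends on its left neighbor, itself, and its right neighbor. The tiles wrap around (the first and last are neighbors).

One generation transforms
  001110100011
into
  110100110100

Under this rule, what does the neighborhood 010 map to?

At position 6 the neighborhood is 010; the next row has 1 there.

1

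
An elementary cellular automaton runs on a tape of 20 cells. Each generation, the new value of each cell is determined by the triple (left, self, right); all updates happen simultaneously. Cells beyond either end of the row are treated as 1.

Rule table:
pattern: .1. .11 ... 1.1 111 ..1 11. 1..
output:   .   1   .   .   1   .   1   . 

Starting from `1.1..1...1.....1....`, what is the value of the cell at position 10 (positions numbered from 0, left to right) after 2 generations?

.

1...................
1...................
position 10 holds .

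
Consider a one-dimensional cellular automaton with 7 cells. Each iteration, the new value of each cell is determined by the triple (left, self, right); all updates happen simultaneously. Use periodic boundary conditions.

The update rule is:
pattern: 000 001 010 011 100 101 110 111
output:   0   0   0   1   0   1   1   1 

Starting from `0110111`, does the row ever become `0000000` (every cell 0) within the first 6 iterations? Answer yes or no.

1111111
1111111  (fixed point — unchanged through iteration 6)
iteration 6 is 1111111, still not uniform 0

no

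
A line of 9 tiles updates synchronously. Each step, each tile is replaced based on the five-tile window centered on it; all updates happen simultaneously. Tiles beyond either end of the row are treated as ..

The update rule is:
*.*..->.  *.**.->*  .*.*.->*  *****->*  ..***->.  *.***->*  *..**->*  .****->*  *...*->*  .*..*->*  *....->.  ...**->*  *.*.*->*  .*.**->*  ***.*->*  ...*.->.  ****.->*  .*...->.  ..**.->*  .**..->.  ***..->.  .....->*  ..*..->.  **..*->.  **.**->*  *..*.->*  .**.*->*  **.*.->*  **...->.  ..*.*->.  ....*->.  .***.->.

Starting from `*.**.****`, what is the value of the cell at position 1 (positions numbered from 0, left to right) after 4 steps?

step 1: .*******.
step 2: *.*****..
step 3: .*****...
step 4: *.***...*
position 1 holds .

.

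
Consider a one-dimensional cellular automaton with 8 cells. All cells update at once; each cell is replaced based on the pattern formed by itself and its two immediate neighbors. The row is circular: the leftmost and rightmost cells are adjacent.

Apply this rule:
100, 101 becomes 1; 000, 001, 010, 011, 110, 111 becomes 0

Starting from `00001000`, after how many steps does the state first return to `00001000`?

8

00000100
00000010
00000001
10000000
01000000
00100000
00010000
00001000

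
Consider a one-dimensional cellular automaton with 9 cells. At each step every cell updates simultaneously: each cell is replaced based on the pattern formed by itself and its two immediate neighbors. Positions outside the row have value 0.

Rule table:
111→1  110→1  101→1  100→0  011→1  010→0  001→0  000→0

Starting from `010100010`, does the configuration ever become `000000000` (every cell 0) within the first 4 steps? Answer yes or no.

step 1: 001000000
step 2: 000000000
all cells are 0 at step 2

yes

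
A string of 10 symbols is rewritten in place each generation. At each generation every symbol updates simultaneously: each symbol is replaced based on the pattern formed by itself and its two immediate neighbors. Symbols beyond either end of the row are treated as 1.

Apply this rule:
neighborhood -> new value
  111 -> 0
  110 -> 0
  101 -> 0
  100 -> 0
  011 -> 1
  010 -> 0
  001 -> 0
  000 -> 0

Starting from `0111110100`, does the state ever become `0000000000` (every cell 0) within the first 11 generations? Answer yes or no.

yes

0100000000
0000000000
all cells are 0 at generation 2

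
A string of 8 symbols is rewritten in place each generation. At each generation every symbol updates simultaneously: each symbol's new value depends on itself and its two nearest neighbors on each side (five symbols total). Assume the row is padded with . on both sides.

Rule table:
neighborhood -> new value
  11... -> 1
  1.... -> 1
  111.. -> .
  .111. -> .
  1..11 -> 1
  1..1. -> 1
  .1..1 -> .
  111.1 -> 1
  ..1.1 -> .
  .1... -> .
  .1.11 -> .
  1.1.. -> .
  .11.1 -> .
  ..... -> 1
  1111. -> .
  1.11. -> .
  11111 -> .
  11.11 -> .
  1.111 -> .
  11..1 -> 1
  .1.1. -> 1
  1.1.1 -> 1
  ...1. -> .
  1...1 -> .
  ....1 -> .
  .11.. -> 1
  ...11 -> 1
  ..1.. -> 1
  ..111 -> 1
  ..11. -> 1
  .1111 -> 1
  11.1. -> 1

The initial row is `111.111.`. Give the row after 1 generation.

1.1....1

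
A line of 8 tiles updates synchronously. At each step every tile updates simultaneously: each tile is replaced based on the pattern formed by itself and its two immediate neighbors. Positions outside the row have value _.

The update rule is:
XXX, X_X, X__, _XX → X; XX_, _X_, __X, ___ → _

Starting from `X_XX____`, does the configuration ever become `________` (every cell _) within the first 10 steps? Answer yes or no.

yes

step 1: _XX_X___
step 2: _X_X_X__
step 3: __X_X_X_
step 4: ___X_X_X
step 5: ____X_X_
step 6: _____X_X
step 7: ______X_
step 8: _______X
step 9: ________
all cells are _ at step 9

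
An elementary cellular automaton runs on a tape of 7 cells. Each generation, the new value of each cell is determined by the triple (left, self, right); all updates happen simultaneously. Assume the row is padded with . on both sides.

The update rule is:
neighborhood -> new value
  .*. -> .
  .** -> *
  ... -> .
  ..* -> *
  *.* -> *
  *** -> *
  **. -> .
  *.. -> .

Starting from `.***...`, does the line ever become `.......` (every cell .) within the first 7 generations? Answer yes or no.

yes

***....
**.....
*......
.......
all cells are . at generation 4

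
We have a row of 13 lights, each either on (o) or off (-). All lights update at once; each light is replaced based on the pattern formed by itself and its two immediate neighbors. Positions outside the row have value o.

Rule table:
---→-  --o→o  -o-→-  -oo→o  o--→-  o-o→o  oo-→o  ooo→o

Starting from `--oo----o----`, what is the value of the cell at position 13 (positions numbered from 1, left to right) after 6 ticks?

-ooo---o----o
oooo--o----oo
oooo-o----ooo
ooooo----oooo
ooooo---ooooo
ooooo--oooooo
position 13 holds o

o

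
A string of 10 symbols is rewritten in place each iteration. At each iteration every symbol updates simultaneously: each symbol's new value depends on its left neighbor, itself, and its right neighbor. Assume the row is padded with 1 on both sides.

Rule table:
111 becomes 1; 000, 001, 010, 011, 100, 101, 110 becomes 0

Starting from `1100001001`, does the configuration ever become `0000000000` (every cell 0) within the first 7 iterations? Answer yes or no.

1000000000
0000000000
all cells are 0 at iteration 2

yes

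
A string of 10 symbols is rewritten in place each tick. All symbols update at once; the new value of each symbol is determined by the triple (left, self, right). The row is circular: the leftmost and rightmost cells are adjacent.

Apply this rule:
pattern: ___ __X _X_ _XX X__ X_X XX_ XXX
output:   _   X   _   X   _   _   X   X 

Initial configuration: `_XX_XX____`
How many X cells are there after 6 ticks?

8

XXX_XX____
XXX_XX___X
XXX_XX__XX
XXX_XX_XXX
XXX_XX_XXX  (fixed point — unchanged through tick 6)
count of X: 8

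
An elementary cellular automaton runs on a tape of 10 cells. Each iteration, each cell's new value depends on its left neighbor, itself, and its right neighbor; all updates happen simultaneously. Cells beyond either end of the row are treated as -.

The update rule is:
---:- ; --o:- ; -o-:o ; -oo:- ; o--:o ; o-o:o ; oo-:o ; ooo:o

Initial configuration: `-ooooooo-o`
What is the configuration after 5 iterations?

--oooooooo
---ooooooo
----oooooo
-----ooooo
------oooo

------oooo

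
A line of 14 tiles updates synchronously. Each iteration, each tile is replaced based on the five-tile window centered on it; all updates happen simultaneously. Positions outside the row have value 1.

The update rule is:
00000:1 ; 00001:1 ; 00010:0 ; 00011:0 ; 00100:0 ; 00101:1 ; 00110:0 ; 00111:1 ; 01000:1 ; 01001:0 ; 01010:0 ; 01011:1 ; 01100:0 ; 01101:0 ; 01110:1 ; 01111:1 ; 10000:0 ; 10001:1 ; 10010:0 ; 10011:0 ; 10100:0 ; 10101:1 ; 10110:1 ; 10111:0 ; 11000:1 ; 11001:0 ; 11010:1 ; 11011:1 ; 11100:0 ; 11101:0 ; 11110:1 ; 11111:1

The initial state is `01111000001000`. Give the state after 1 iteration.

10110101100110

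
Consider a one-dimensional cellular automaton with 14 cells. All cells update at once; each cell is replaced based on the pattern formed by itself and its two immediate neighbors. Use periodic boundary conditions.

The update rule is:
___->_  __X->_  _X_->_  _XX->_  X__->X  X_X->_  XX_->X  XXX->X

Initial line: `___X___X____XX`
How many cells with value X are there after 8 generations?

4

generation 1: X___X___X____X
generation 2: XX___X___X____
generation 3: _XX___X___X___
generation 4: __XX___X___X__
generation 5: ___XX___X___X_
generation 6: ____XX___X___X
generation 7: X____XX___X___
generation 8: _X____XX___X__
count of X: 4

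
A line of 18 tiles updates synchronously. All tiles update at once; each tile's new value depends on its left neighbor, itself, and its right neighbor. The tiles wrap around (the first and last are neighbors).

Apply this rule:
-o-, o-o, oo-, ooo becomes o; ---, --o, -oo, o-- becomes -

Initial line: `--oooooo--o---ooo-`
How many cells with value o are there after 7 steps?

3

---ooooo--o----oo-
----oooo--o-----o-
-----ooo--o-----o-
------oo--o-----o-
-------o--o-----o-
-------o--o-----o-  (fixed point — unchanged through step 7)
count of o: 3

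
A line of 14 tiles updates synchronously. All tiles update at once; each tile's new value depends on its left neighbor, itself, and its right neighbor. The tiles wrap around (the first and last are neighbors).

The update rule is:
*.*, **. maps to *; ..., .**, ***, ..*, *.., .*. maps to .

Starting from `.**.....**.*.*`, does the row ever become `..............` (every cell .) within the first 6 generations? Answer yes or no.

yes

generation 1: *.*......**.*.
generation 2: .*........**.*
generation 3: *..........**.
generation 4: ............**
generation 5: .............*
generation 6: ..............
all cells are . at generation 6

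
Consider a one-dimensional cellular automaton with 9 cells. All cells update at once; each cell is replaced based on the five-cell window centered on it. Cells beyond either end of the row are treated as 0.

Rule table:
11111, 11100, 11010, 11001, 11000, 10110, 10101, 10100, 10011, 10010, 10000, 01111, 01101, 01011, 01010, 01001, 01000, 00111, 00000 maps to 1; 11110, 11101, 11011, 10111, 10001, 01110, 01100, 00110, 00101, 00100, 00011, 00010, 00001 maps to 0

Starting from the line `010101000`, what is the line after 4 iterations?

001011100

001111111
001111101
001110011
001011100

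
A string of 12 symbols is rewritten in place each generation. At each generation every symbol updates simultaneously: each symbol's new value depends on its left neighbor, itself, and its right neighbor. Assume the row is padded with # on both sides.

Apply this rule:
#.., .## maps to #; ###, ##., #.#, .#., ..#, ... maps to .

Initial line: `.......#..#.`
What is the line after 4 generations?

#..#........

generation 1: #.......#...
generation 2: .#.......#..
generation 3: ..#.......#.
generation 4: #..#........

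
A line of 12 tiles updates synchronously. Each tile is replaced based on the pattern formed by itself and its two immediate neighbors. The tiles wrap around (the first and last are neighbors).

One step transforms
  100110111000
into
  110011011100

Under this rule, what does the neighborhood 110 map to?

1

At position 4 the neighborhood is 110; the next row has 1 there.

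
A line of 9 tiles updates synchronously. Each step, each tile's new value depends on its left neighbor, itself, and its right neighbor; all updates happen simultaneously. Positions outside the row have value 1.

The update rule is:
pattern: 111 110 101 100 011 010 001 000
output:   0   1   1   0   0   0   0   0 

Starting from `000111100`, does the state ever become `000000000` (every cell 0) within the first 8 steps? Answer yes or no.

000000100
000000000
all cells are 0 at step 2

yes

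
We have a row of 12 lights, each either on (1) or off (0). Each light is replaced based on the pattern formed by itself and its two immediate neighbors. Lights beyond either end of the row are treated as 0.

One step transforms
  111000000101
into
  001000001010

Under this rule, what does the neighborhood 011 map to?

0

At position 0 the neighborhood is 011; the next row has 0 there.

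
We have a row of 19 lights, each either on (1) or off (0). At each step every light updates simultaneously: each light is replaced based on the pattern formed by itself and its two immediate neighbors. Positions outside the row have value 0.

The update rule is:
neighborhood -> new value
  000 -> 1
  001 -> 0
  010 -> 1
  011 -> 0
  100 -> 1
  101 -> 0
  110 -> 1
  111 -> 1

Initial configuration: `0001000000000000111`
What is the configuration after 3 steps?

step 1: 1101111111111110011
step 2: 0100111111111111001
step 3: 0110011111111111101

0110011111111111101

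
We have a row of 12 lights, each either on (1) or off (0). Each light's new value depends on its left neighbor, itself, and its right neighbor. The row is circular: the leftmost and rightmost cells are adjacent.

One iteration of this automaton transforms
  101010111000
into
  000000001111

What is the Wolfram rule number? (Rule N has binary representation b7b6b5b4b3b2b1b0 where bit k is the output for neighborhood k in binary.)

position 7: 111 → 0  (bit 7 = 0)
position 8: 110 → 1  (bit 6 = 1)
position 1: 101 → 0  (bit 5 = 0)
position 9: 100 → 1  (bit 4 = 1)
position 6: 011 → 0  (bit 3 = 0)
position 0: 010 → 0  (bit 2 = 0)
position 11: 001 → 1  (bit 1 = 1)
position 10: 000 → 1  (bit 0 = 1)
bits b7..b0 = 01010011 = 83

83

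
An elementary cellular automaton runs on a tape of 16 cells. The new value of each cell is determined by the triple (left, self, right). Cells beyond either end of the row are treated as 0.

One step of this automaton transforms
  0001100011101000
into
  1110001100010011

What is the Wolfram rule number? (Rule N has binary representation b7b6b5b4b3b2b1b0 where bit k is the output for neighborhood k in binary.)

35

position 9: 111 → 0  (bit 7 = 0)
position 4: 110 → 0  (bit 6 = 0)
position 11: 101 → 1  (bit 5 = 1)
position 5: 100 → 0  (bit 4 = 0)
position 3: 011 → 0  (bit 3 = 0)
position 12: 010 → 0  (bit 2 = 0)
position 2: 001 → 1  (bit 1 = 1)
position 0: 000 → 1  (bit 0 = 1)
bits b7..b0 = 00100011 = 35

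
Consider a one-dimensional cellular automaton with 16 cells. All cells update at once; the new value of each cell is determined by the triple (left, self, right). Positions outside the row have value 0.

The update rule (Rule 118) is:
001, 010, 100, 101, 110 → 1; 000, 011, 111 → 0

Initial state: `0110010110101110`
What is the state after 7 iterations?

iteration 1: 1011111011110011
iteration 2: 1100001100011101
iteration 3: 0110010110100111
iteration 4: 1011111011111001
iteration 5: 1100001100001111
iteration 6: 0110010110010001
iteration 7: 1011111011111011

1011111011111011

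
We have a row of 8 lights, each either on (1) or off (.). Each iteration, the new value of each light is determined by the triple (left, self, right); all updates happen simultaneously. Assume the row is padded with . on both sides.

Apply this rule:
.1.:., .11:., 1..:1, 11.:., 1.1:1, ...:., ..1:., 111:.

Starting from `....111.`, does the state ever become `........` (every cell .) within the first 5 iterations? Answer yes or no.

yes

.......1
........
all cells are . at iteration 2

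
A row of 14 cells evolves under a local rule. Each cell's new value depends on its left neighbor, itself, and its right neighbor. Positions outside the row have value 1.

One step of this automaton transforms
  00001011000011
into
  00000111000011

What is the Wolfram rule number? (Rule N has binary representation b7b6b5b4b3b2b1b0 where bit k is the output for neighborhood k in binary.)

232

position 13: 111 → 1  (bit 7 = 1)
position 7: 110 → 1  (bit 6 = 1)
position 5: 101 → 1  (bit 5 = 1)
position 0: 100 → 0  (bit 4 = 0)
position 6: 011 → 1  (bit 3 = 1)
position 4: 010 → 0  (bit 2 = 0)
position 3: 001 → 0  (bit 1 = 0)
position 1: 000 → 0  (bit 0 = 0)
bits b7..b0 = 11101000 = 232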